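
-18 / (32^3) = -9 / 16384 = -0.00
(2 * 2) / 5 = 4 / 5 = 0.80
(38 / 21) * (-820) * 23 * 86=-61634480 / 21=-2934975.24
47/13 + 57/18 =6.78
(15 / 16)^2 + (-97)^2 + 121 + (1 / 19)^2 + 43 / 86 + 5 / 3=2643018587 / 277248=9533.05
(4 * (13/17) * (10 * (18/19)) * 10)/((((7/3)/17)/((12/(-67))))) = -3369600/8911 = -378.14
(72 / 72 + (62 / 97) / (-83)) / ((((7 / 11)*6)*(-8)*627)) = -2663 / 51397584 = -0.00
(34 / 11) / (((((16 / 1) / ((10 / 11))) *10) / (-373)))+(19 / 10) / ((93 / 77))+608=271432487 / 450120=603.02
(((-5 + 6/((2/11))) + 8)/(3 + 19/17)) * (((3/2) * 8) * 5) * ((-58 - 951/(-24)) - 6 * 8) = -243729/7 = -34818.43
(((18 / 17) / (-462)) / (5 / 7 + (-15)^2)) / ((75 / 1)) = -1 / 7386500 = -0.00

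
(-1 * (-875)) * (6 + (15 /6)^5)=2902375 /32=90699.22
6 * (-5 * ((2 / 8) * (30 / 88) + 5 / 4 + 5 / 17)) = -73125 / 1496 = -48.88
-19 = -19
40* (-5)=-200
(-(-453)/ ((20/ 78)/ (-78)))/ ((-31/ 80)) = 11024208/ 31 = 355619.61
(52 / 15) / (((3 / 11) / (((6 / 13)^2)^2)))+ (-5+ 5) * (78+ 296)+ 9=9.58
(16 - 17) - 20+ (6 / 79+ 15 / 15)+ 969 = 74977 / 79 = 949.08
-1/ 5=-0.20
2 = 2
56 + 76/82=2334/41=56.93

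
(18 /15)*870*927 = 967788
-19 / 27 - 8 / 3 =-91 / 27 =-3.37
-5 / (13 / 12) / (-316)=15 / 1027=0.01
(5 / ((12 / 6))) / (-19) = -5 / 38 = -0.13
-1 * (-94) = 94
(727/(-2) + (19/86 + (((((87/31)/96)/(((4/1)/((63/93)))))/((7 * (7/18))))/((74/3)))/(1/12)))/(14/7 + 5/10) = -124417337907/856212560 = -145.31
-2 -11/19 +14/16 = -259/152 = -1.70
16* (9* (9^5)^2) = 502096953744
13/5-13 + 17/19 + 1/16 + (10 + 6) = 6.56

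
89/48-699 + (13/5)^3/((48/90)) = -797029/1200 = -664.19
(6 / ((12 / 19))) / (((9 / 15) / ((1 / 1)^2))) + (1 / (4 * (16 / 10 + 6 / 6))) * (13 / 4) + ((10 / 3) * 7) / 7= 935 / 48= 19.48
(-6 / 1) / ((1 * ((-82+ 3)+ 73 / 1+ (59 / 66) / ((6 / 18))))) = 132 / 73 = 1.81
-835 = -835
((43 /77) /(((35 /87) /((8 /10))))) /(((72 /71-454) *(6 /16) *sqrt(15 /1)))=-1416592 *sqrt(15) /3250372125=-0.00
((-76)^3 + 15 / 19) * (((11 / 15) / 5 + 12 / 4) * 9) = -12431777.96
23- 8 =15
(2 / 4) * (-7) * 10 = -35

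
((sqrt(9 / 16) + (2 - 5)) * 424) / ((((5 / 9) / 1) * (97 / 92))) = -789912 / 485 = -1628.68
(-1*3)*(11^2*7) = -2541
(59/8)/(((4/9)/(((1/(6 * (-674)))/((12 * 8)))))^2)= 0.00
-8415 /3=-2805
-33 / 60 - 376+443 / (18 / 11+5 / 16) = -1023773 / 6860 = -149.24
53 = 53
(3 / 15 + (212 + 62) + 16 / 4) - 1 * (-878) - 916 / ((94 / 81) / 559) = -103417203 / 235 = -440073.20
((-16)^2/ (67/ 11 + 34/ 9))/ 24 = 1056/ 977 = 1.08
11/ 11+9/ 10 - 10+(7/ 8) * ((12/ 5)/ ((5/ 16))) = -69/ 50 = -1.38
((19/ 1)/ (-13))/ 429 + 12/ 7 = 66791/ 39039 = 1.71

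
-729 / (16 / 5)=-3645 / 16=-227.81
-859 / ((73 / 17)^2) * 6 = -1489506 / 5329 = -279.51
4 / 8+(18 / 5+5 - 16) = -69 / 10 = -6.90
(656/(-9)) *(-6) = 1312/3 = 437.33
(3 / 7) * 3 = 9 / 7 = 1.29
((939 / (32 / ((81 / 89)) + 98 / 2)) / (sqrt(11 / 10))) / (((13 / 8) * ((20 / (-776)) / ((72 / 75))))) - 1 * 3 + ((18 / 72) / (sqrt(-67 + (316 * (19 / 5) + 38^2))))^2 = -2833045632 * sqrt(110) / 121853875 - 618667 / 206224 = -246.84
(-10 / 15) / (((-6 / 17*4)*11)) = 17 / 396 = 0.04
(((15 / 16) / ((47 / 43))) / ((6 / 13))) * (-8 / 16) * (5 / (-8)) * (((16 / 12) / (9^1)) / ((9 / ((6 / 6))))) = 13975 / 1461888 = 0.01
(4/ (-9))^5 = -1024/ 59049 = -0.02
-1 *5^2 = -25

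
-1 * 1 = -1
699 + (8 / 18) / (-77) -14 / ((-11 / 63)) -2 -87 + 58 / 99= 14506 / 21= 690.76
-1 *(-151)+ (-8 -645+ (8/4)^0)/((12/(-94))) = 15775/3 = 5258.33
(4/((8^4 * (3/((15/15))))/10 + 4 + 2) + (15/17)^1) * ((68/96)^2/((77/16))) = 0.09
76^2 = 5776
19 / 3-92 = -257 / 3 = -85.67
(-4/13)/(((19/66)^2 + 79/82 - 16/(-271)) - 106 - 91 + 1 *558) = -193598064/227834394905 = -0.00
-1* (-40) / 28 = 10 / 7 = 1.43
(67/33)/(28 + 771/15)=335/13101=0.03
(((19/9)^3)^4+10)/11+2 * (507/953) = 2115130890402624437/2960708830930323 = 714.40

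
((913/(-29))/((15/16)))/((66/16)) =-10624/1305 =-8.14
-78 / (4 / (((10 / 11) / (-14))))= 1.27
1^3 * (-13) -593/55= -1308/55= -23.78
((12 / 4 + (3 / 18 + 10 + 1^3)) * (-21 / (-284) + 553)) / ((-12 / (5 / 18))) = -66756025 / 368064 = -181.37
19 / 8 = 2.38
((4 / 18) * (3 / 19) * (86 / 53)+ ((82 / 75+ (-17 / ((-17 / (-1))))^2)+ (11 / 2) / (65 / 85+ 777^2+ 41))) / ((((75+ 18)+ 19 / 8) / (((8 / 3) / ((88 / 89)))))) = 1481677444164 / 24367877189425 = 0.06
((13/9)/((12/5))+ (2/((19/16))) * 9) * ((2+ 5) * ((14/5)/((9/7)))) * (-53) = -587890681/46170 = -12733.17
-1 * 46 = -46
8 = 8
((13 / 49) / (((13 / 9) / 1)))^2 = 81 / 2401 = 0.03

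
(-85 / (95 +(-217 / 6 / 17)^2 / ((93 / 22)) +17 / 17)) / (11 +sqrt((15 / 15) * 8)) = -2918322 / 34236401 +530604 * sqrt(2) / 34236401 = -0.06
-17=-17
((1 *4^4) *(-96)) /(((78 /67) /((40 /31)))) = -27238.91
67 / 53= 1.26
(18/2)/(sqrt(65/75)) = 9*sqrt(195)/13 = 9.67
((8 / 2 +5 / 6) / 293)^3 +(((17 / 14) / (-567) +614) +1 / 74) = 18144795958898843 / 29551237413768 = 614.01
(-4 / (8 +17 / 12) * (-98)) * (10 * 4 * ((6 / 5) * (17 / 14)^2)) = 2946.27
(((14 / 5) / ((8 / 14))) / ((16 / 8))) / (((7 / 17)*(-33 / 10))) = -119 / 66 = -1.80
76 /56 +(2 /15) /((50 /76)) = 8189 /5250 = 1.56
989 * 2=1978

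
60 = 60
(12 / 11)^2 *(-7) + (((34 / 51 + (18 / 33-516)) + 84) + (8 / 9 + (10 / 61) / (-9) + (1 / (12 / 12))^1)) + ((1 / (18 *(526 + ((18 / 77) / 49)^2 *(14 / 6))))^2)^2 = -443586454347468911387050927784375680615904687339 / 1014496748162574509929386634433683988470560000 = -437.25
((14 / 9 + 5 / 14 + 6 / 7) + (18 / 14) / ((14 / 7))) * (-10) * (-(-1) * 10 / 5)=-4300 / 63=-68.25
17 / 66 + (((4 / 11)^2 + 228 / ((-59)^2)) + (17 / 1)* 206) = 8851426063 / 2527206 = 3502.46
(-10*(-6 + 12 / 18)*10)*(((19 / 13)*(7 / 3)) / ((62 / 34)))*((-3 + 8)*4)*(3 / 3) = 72352000 / 3627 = 19948.17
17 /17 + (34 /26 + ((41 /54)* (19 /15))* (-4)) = -8104 /5265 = -1.54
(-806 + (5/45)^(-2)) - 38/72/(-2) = -52181/72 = -724.74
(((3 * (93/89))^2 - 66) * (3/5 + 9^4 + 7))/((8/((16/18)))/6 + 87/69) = -133645.16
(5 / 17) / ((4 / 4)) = 5 / 17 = 0.29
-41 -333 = -374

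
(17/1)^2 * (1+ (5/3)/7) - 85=5729/21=272.81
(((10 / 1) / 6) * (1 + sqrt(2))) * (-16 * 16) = -1280 * sqrt(2) / 3 - 1280 / 3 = -1030.06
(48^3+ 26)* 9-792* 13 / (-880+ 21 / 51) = 14886813618 / 14953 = 995573.71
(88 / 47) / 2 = 44 / 47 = 0.94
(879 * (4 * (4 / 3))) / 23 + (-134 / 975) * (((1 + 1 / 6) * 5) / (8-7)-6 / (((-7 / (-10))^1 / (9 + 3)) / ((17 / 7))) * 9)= 337560829 / 659295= 512.00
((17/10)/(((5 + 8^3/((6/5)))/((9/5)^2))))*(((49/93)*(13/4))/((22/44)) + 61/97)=20141379/389406500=0.05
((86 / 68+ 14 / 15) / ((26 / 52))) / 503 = 1121 / 128265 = 0.01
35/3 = 11.67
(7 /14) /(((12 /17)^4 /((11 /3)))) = 918731 /124416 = 7.38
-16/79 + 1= 63/79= 0.80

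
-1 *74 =-74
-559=-559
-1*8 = -8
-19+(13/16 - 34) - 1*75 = -2035/16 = -127.19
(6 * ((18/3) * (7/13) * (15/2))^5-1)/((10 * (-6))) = -18608184809957/22277580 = -835287.53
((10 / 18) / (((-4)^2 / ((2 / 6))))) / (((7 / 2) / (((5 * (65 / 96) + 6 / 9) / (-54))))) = -1945 / 7838208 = -0.00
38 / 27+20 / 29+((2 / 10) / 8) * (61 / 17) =1164323 / 532440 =2.19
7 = 7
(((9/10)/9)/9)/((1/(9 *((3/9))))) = 1/30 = 0.03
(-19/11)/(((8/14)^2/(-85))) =449.63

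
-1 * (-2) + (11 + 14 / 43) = 573 / 43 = 13.33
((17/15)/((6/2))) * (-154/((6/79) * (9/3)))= -103411/405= -255.34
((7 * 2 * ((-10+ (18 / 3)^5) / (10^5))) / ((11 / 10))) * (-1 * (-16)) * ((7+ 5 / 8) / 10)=150731 / 12500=12.06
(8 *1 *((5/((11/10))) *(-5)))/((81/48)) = -32000/297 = -107.74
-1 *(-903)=903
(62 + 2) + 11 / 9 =587 / 9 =65.22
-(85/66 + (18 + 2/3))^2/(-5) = 192721/2420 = 79.64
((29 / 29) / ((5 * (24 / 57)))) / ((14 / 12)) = 57 / 140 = 0.41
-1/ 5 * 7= -7/ 5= -1.40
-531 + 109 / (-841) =-446680 / 841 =-531.13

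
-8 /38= -4 /19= -0.21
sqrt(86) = 9.27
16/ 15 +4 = 76/ 15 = 5.07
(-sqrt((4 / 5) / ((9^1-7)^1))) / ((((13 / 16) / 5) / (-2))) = 7.78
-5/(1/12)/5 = -12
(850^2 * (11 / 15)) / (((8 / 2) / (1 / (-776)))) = -397375 / 2328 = -170.69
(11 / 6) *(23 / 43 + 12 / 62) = 10681 / 7998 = 1.34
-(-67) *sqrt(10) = 67 *sqrt(10) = 211.87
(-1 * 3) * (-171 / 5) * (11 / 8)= 5643 / 40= 141.08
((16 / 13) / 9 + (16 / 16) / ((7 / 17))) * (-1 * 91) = -2101 / 9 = -233.44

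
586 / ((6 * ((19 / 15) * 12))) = 1465 / 228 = 6.43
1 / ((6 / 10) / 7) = 35 / 3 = 11.67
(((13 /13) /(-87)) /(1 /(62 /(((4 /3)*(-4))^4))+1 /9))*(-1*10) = 8370 /958363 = 0.01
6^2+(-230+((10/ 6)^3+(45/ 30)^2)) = -20209/ 108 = -187.12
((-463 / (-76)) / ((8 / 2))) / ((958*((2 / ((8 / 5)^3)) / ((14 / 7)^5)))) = 118528 / 1137625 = 0.10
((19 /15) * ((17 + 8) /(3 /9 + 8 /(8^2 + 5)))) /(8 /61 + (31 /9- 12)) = -239913 /28675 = -8.37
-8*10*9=-720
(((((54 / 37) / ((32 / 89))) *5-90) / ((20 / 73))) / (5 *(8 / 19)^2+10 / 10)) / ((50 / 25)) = -72497103 / 1075072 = -67.43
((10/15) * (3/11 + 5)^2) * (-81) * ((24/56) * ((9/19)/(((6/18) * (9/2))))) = -3269808/16093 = -203.18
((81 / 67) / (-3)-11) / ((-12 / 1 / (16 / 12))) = 1.27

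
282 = 282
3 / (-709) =-3 / 709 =-0.00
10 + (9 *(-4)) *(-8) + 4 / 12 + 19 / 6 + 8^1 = 619 / 2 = 309.50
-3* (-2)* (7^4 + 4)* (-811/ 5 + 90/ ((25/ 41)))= -210678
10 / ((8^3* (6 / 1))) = 5 / 1536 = 0.00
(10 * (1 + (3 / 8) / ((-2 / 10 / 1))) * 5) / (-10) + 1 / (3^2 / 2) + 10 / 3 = 571 / 72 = 7.93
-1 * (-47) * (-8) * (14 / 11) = -5264 / 11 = -478.55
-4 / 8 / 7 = -1 / 14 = -0.07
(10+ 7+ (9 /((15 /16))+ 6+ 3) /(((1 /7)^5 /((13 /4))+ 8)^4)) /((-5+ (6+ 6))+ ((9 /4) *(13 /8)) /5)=264552454618266122837569711 /120280880729904835048873272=2.20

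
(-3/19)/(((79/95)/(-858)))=162.91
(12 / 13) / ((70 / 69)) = 414 / 455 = 0.91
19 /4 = 4.75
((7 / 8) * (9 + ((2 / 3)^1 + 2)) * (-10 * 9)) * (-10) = 18375 / 2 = 9187.50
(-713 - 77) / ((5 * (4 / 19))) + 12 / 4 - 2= -1499 / 2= -749.50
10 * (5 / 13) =50 / 13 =3.85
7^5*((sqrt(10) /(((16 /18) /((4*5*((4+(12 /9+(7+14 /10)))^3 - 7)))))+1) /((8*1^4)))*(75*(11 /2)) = 13865775 /16+1611792997507*sqrt(10) /32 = 159280147511.94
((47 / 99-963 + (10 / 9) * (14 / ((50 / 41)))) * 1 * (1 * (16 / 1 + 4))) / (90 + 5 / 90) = -3761088 / 17831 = -210.93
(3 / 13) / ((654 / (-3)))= -3 / 2834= -0.00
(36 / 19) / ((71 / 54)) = 1944 / 1349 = 1.44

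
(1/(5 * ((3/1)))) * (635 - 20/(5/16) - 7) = 188/5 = 37.60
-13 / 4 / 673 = -13 / 2692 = -0.00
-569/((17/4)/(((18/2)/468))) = -569/221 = -2.57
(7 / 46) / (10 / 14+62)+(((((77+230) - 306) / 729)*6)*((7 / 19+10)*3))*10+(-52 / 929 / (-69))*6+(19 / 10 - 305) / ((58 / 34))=-366547602982037 / 2093219116515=-175.11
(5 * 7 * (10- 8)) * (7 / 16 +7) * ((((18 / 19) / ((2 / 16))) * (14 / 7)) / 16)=493.22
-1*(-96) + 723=819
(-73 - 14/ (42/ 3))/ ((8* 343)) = -37/ 1372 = -0.03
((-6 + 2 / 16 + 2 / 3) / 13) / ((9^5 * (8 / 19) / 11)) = -0.00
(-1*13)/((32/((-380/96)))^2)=-117325/589824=-0.20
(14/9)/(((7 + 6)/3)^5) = 378/371293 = 0.00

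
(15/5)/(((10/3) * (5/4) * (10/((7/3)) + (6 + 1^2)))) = 126/1975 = 0.06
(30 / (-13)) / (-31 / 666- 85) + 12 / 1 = 8855976 / 736333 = 12.03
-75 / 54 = -25 / 18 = -1.39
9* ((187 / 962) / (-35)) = -1683 / 33670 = -0.05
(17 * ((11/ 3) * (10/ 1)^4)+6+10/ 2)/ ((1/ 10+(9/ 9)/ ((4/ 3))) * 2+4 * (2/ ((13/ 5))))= 243104290/ 1863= 130490.76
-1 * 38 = -38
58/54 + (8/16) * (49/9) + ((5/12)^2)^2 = 79345/20736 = 3.83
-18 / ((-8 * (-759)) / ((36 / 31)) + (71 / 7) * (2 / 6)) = -0.00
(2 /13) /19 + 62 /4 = 7661 /494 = 15.51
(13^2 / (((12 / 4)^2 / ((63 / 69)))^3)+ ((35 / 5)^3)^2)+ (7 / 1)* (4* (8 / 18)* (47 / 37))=1430198233660 / 12154833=117664.98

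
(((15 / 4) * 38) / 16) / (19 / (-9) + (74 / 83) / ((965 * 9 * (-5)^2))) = -5136091875 / 1217441632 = -4.22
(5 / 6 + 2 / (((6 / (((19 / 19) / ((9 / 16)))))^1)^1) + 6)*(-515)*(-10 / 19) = 1032575 / 513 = 2012.82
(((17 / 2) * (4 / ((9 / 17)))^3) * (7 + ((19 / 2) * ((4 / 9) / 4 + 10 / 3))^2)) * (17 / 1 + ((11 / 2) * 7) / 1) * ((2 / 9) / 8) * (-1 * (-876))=315094494723076 / 59049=5336152936.09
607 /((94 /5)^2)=15175 /8836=1.72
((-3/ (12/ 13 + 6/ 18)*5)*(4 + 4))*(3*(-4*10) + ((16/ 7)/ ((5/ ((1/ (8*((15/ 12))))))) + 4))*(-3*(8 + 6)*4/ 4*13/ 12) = -123456528/ 245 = -503904.20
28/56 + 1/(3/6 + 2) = 9/10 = 0.90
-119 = -119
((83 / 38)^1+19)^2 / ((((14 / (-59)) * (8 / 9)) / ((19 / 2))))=-20212.72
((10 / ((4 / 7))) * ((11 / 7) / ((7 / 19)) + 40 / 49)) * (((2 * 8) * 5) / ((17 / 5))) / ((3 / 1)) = 83000 / 119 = 697.48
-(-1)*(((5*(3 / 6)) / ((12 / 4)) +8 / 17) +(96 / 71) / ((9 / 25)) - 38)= -238553 / 7242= -32.94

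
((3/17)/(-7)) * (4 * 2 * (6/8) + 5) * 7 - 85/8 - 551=-563.57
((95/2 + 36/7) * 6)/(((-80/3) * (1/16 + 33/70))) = -6633/299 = -22.18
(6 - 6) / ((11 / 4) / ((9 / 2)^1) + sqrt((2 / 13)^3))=0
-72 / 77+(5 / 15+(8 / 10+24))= 27949 / 1155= 24.20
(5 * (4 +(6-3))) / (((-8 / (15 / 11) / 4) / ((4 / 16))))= -5.97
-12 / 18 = -2 / 3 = -0.67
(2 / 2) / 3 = 1 / 3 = 0.33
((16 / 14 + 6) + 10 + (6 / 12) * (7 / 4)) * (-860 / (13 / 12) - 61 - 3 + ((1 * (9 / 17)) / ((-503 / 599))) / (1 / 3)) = -96431140009 / 6225128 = -15490.63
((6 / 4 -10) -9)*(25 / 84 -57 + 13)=764.79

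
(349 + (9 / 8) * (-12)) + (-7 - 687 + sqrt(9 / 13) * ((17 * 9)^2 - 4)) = -717 / 2 + 70215 * sqrt(13) / 13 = 19115.64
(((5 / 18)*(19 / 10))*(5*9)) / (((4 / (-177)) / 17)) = -285855 / 16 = -17865.94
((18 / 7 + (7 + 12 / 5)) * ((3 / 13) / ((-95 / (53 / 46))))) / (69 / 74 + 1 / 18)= -22184793 / 654167150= -0.03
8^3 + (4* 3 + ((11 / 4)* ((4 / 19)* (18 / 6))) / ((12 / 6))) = 524.87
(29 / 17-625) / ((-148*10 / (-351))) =-929799 / 6290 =-147.82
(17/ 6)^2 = 289/ 36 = 8.03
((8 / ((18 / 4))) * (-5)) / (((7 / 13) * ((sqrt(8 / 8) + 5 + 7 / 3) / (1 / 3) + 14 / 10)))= -1300 / 2079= -0.63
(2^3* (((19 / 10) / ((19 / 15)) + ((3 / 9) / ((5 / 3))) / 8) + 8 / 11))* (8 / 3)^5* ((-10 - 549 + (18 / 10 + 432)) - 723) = -137718366208 / 66825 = -2060880.90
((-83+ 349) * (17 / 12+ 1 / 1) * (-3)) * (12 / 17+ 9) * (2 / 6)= -212135 / 34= -6239.26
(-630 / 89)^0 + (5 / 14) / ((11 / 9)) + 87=13597 / 154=88.29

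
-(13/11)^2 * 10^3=-169000/121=-1396.69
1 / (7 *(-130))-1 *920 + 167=-685231 / 910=-753.00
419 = 419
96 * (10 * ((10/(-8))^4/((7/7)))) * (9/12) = 28125/16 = 1757.81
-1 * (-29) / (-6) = -29 / 6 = -4.83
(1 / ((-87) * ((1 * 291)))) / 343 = -1 / 8683731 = -0.00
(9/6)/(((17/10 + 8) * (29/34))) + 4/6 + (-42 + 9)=-271331/8439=-32.15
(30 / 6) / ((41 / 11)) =55 / 41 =1.34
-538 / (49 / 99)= -53262 / 49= -1086.98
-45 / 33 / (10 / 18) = -2.45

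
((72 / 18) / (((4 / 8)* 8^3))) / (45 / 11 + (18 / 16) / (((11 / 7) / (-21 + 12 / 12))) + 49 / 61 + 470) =671 / 19778976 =0.00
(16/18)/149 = 0.01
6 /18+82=247 /3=82.33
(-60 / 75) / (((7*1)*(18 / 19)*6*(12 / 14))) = -19 / 810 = -0.02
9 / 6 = 3 / 2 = 1.50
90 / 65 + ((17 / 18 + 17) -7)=2885 / 234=12.33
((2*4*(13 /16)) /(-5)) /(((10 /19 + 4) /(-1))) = 247 /860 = 0.29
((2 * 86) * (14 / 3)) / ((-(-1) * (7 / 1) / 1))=344 / 3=114.67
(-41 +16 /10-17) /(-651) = 94 /1085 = 0.09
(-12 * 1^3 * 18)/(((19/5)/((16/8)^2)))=-4320/19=-227.37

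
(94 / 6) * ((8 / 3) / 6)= 188 / 27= 6.96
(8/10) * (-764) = -3056/5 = -611.20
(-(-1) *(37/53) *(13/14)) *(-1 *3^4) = -38961/742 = -52.51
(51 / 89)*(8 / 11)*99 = 3672 / 89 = 41.26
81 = 81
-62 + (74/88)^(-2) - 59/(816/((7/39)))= -2640111605/43567056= -60.60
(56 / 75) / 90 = 28 / 3375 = 0.01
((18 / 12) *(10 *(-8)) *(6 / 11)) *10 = -7200 / 11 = -654.55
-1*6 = -6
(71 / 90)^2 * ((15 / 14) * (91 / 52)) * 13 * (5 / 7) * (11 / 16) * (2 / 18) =720863 / 870912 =0.83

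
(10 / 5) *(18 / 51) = 12 / 17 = 0.71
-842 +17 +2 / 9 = -7423 / 9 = -824.78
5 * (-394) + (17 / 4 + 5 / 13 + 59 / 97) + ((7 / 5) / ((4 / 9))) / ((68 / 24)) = -841893317 / 428740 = -1963.65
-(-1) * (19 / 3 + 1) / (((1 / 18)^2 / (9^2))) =192456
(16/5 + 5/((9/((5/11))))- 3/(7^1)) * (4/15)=41912/51975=0.81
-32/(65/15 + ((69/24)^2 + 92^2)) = -6144/1627507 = -0.00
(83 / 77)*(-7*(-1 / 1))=7.55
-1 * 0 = 0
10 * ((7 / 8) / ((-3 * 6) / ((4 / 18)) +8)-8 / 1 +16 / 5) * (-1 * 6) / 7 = 42153 / 1022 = 41.25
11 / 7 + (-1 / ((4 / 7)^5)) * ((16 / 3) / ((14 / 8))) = -16279 / 336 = -48.45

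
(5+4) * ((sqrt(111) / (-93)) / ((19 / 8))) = -24 * sqrt(111) / 589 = -0.43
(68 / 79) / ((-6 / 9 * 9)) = -34 / 237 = -0.14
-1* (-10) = 10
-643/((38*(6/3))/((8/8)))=-643/76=-8.46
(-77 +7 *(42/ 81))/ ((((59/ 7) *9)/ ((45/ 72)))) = -69335/ 114696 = -0.60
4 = 4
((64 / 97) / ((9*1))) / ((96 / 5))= 10 / 2619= 0.00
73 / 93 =0.78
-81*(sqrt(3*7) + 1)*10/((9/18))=-9043.77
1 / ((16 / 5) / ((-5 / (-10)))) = 5 / 32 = 0.16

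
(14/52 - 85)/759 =-2203/19734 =-0.11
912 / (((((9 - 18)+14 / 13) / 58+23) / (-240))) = -165035520 / 17239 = -9573.38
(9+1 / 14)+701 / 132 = 14.38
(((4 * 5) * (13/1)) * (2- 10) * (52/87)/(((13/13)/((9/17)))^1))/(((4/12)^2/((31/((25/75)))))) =-271589760/493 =-550892.01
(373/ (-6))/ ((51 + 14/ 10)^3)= -46625/ 107908368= -0.00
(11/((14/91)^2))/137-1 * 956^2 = -500835069/548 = -913932.61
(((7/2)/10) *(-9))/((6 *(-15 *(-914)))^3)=-7/1236954149280000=-0.00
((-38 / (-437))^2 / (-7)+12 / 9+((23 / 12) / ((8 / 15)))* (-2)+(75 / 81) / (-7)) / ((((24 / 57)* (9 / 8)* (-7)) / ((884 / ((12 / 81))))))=40218924785 / 3732624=10774.97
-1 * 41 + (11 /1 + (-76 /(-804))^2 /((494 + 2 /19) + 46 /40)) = -30.00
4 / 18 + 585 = 5267 / 9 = 585.22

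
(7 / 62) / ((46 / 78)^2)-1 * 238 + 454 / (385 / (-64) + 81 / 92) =-80843008667 / 247920082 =-326.08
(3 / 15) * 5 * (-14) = -14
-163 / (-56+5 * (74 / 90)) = 1467 / 467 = 3.14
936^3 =820025856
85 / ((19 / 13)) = 1105 / 19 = 58.16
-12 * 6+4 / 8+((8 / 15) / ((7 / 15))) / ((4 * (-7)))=-71.54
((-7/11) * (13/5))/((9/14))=-1274/495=-2.57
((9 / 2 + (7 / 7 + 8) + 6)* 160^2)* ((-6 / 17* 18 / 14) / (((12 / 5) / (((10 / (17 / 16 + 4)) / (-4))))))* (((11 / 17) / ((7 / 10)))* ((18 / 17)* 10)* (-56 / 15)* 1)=-1703143.26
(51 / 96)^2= 289 / 1024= 0.28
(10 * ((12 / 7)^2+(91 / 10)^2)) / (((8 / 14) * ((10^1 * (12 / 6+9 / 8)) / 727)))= 305462863 / 8750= 34910.04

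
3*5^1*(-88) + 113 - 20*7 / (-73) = -87971 / 73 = -1205.08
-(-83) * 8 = 664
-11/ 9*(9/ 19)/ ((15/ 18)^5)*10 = -171072/ 11875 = -14.41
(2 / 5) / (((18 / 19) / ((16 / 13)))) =304 / 585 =0.52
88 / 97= 0.91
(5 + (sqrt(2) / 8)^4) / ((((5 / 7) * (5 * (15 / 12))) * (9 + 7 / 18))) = 322623 / 2704000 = 0.12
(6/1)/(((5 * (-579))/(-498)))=996/965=1.03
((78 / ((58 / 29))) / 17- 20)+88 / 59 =-16263 / 1003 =-16.21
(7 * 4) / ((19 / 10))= 280 / 19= 14.74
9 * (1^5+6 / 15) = 63 / 5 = 12.60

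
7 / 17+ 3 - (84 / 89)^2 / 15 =2257106 / 673285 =3.35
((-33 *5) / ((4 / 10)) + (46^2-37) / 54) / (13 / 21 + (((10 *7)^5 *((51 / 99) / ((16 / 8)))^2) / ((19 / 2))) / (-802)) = 21721784238 / 849978070939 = 0.03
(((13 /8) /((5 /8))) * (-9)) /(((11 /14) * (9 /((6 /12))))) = -91 /55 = -1.65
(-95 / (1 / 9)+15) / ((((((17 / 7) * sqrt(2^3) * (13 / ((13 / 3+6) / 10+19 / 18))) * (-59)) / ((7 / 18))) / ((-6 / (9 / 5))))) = -322420 * sqrt(2) / 1056159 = -0.43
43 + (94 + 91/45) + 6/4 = 12647/90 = 140.52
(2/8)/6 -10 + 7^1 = -71/24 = -2.96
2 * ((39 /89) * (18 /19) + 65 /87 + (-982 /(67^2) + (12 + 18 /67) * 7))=114678704666 /660408213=173.65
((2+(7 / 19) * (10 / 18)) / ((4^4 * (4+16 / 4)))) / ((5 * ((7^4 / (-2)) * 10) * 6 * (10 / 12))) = -377 / 105106176000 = -0.00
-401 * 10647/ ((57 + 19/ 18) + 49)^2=-372.52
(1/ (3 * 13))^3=1/ 59319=0.00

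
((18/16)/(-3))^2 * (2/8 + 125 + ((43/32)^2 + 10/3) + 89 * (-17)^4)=68507130369/65536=1045335.85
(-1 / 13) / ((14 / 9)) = -0.05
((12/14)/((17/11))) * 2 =132/119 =1.11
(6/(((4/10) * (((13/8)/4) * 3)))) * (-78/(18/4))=-640/3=-213.33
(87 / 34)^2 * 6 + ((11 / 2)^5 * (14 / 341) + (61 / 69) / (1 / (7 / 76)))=46228155541 / 187923984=245.99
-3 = -3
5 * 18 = 90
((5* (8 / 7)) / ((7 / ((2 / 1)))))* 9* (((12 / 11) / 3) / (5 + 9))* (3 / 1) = 4320 / 3773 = 1.14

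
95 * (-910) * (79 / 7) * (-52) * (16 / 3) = 811740800 / 3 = 270580266.67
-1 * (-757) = 757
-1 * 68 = -68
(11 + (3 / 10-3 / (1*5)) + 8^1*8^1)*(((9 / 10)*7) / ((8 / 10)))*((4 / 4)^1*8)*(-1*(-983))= 46260963 / 10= 4626096.30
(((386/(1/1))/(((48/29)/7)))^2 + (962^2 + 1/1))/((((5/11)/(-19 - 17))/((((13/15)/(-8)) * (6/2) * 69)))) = 20405452911987/3200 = 6376704035.00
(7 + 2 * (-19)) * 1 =-31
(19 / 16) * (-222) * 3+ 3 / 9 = -18973 / 24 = -790.54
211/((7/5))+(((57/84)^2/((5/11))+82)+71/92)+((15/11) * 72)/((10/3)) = 261778603/991760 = 263.95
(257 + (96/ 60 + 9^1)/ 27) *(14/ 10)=243236/ 675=360.35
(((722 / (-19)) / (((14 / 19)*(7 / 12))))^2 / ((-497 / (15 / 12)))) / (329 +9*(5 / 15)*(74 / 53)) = -1243262340 / 21072431723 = -0.06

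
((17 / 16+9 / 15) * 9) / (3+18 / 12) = 133 / 40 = 3.32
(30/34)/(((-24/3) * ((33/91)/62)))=-14105/748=-18.86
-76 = -76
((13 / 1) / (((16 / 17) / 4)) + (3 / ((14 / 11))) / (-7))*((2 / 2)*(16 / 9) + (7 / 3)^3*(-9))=-10902919 / 1764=-6180.79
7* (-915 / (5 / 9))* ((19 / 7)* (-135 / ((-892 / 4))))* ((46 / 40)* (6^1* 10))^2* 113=-2272781018115 / 223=-10191843130.56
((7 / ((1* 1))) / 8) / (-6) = -7 / 48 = -0.15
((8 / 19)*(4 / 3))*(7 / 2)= 1.96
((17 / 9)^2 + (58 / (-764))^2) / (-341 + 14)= -42240157 / 3865088988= -0.01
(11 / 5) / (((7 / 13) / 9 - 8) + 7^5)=1287 / 9827450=0.00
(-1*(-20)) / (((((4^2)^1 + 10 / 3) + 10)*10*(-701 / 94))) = -141 / 15422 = -0.01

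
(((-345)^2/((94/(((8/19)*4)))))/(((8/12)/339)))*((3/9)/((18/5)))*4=358662000/893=401637.18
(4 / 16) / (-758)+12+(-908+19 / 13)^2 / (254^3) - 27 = -3922956460353 / 262401959066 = -14.95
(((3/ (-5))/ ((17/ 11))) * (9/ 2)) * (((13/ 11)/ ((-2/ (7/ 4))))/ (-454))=-0.00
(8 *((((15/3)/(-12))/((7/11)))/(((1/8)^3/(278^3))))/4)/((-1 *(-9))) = -302508124160/189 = -1600572085.50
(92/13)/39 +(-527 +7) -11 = -269125/507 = -530.82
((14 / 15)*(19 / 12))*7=931 / 90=10.34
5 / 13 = 0.38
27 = 27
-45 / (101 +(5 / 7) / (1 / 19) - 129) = 315 / 101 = 3.12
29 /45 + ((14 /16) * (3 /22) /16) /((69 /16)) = 117707 /182160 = 0.65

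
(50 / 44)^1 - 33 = -701 / 22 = -31.86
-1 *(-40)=40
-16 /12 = -4 /3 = -1.33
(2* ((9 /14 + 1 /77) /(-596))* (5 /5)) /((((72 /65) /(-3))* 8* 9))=6565 /79301376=0.00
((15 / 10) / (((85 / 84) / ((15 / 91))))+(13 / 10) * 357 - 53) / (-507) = -909071 / 1120470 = -0.81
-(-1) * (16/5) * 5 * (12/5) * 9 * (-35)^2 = 423360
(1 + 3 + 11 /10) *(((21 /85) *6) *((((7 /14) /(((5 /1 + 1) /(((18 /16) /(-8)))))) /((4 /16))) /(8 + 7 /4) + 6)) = 235683 /5200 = 45.32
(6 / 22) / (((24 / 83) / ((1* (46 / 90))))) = 1909 / 3960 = 0.48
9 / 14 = 0.64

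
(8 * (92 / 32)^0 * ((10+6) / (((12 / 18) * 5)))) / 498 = 32 / 415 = 0.08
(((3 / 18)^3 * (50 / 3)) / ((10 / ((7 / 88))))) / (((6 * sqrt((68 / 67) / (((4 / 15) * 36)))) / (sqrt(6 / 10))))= 7 * sqrt(1139) / 969408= 0.00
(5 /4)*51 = 255 /4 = 63.75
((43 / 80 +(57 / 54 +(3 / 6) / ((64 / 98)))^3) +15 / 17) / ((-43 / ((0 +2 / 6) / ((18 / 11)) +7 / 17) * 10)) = -13693452500653 / 1282411808686080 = -0.01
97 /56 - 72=-3935 /56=-70.27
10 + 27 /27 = 11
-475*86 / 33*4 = -4951.52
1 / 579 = 0.00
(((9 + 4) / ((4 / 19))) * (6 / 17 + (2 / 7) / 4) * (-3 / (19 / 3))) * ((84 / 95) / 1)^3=-125071128 / 14575375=-8.58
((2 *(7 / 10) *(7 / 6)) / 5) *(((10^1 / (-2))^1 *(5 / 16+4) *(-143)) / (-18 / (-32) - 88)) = -161161 / 13990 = -11.52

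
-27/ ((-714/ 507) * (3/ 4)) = 3042/ 119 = 25.56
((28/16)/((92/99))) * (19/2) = 17.89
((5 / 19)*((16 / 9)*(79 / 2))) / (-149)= -3160 / 25479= -0.12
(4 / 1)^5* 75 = 76800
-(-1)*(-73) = -73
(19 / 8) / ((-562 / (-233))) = 4427 / 4496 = 0.98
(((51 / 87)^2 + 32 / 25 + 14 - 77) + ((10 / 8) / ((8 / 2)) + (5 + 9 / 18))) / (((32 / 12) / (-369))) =20691693081 / 2691200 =7688.65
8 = 8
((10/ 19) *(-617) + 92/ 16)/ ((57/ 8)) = -16162/ 361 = -44.77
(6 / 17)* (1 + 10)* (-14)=-924 / 17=-54.35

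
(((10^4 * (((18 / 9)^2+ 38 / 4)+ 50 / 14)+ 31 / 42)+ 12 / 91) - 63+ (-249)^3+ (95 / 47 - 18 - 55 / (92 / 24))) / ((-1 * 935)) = 1802270102911 / 110372262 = 16329.01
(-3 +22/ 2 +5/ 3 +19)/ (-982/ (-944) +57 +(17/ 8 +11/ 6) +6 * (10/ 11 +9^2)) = 0.05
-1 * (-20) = 20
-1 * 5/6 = -0.83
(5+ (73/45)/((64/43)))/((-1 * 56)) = -17539/161280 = -0.11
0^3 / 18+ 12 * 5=60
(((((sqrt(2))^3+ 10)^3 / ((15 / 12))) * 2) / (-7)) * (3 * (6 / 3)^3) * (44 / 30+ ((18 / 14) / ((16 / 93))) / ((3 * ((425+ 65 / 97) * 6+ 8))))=-151961843512 / 15221605-53921944472 * sqrt(2) / 10872575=-16997.01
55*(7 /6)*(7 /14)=385 /12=32.08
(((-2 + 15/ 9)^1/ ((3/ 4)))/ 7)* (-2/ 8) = 1/ 63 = 0.02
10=10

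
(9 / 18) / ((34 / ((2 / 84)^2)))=1 / 119952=0.00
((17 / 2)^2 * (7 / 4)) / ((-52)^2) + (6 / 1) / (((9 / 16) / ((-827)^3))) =-783056640624715 / 129792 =-6033165685.29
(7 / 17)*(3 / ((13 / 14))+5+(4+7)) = 1750 / 221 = 7.92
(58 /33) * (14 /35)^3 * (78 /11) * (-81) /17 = -977184 /257125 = -3.80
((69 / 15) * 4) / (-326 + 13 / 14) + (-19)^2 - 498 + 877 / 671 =-2072706998 / 15268605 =-135.75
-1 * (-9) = 9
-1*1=-1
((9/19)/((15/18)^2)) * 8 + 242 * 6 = 692292/475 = 1457.46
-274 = -274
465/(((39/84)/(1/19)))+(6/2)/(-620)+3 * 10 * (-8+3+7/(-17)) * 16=-6625444197/2603380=-2544.94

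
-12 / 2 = -6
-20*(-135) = 2700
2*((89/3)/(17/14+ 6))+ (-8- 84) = -25384/303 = -83.78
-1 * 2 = -2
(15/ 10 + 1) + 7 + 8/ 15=301/ 30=10.03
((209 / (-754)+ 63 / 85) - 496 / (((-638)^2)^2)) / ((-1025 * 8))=-258987037383 / 4577043095482000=-0.00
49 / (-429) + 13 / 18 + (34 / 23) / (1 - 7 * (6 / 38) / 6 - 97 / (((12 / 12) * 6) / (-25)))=104487124 / 170827371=0.61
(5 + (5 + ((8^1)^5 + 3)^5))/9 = 12598742950803225324287/3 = 4199580983601075108095.67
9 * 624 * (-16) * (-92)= 8266752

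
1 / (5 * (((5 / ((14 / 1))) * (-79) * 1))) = -14 / 1975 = -0.01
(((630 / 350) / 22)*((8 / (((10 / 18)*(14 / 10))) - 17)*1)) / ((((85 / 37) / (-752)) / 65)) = 76502088 / 6545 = 11688.63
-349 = -349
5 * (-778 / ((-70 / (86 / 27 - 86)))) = -869804 / 189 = -4602.14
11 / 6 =1.83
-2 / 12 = -1 / 6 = -0.17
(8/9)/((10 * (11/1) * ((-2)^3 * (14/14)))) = -1/990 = -0.00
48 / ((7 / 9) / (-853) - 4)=-368496 / 30715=-12.00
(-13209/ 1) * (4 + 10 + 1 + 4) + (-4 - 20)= -250995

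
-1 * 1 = -1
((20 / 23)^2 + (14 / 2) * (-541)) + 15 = -1994988 / 529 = -3771.24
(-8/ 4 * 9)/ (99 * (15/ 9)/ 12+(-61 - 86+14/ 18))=648/ 4769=0.14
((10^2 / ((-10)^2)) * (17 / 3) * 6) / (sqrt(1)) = 34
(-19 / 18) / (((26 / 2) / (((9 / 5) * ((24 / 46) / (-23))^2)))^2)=-1772928 / 330863912812225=-0.00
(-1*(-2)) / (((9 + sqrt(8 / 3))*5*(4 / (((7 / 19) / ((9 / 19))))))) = 21 / 2350 - 7*sqrt(6) / 10575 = 0.01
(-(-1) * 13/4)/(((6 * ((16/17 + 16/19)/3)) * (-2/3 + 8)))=0.12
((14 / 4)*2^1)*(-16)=-112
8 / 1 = 8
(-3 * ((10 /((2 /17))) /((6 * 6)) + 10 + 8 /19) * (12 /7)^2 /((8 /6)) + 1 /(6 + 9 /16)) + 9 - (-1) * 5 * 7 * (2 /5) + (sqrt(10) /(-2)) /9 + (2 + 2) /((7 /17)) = -103046 /1995 - sqrt(10) /18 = -51.83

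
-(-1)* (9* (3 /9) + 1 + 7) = 11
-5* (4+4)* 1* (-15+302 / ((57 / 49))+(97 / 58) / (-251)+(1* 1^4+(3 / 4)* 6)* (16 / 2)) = -4789762580 / 414903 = -11544.29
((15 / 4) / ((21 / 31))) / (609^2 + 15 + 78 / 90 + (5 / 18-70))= 6975 / 467242202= 0.00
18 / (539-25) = 9 / 257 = 0.04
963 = 963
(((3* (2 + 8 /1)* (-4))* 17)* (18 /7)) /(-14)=18360 /49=374.69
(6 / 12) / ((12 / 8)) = 1 / 3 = 0.33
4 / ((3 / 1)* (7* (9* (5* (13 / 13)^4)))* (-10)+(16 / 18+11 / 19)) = -0.00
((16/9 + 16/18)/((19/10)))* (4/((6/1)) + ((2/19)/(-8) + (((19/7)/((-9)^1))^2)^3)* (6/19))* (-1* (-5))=1994520112278200/428848701651531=4.65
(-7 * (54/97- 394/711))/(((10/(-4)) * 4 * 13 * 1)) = 616/4482855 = 0.00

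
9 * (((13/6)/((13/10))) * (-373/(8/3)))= -16785/8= -2098.12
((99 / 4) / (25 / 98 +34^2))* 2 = 1617 / 37771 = 0.04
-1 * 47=-47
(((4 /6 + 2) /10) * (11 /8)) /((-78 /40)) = -22 /117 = -0.19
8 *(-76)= -608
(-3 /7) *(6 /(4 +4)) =-0.32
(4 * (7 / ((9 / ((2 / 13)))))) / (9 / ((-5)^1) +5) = 35 / 234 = 0.15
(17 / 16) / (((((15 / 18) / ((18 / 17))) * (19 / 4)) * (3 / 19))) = 1.80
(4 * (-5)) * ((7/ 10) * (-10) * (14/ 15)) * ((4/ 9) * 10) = 15680/ 27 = 580.74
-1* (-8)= 8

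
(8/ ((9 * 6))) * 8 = 32/ 27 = 1.19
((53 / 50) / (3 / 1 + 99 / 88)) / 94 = 106 / 38775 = 0.00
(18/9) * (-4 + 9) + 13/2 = 33/2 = 16.50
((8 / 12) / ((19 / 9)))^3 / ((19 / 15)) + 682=88882162 / 130321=682.02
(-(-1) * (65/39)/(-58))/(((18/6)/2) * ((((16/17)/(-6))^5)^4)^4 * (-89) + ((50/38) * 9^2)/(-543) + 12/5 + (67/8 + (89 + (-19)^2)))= -1541003958112555905769697838294133677635251347194313816505562139418970426389812914990438859394346195294429124192404741529549990101398187327100/24699426450784841971518027063871817060904758206861844301546838793754308156588881577754213639656568590407511172749952590615085782155993595973312007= -0.00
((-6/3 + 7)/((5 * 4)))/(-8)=-0.03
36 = 36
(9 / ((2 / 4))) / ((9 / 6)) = 12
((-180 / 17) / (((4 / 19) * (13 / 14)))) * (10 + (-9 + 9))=-119700 / 221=-541.63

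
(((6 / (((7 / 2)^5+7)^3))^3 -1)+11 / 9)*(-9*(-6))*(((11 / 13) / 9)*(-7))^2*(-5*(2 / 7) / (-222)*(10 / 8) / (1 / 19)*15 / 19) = 7503267852702135720375152301103221390625 / 11964904036264975450354644205693016576901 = 0.63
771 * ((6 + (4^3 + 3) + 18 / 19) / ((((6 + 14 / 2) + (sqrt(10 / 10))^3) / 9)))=9749295 / 266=36651.48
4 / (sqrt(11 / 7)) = 3.19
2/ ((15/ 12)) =8/ 5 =1.60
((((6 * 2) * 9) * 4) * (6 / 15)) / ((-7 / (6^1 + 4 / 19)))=-101952 / 665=-153.31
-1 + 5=4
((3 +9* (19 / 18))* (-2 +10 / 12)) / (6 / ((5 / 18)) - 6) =-875 / 936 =-0.93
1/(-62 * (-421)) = 1/26102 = 0.00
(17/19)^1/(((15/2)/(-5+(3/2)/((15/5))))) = -51/95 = -0.54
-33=-33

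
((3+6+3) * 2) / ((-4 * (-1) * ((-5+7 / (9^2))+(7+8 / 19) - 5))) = -4617 / 1918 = -2.41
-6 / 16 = -3 / 8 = -0.38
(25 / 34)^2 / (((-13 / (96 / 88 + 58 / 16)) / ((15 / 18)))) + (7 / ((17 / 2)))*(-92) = -602473451 / 7934784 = -75.93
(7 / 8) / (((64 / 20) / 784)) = 1715 / 8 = 214.38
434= 434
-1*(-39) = 39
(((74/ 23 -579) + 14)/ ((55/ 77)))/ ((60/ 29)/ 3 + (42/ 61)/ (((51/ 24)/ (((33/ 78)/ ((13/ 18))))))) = -459682134639/ 514017340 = -894.29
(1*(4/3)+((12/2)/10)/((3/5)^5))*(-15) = -3665/27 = -135.74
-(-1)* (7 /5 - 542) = -2703 /5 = -540.60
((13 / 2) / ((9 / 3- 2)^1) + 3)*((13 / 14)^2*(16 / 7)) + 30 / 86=19.07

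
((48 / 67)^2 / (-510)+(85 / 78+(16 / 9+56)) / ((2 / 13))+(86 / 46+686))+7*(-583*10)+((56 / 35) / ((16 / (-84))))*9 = -39815.09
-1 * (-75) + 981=1056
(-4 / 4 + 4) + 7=10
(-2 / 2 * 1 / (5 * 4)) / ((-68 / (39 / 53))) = 39 / 72080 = 0.00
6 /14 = 3 /7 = 0.43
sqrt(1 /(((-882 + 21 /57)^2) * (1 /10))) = 19 * sqrt(10) /16751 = 0.00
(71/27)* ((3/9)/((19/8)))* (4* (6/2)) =2272/513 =4.43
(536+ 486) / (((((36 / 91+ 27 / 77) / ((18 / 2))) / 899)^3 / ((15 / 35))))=319194513723251328162 / 571787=558240242823378.86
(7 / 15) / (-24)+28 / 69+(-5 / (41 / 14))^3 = -2619561721 / 570665880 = -4.59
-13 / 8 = -1.62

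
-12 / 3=-4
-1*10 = -10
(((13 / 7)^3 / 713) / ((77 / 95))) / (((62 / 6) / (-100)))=-62614500 / 583762333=-0.11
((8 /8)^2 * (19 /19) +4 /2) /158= 3 /158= 0.02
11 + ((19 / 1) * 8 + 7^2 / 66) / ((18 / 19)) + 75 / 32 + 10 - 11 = 1649627 / 9504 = 173.57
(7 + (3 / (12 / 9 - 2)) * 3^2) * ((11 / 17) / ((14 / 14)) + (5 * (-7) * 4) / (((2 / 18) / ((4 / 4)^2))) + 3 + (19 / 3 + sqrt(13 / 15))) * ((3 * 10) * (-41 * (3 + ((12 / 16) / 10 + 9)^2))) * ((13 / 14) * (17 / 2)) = -310914618901809 / 8960 + 82909264503 * sqrt(195) / 44800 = -34674449322.27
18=18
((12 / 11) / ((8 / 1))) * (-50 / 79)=-75 / 869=-0.09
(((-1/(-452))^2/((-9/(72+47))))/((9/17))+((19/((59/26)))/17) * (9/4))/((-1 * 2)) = -18391766507/33196539744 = -0.55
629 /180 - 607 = -108631 /180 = -603.51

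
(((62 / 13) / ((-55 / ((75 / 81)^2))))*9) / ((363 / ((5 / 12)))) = -0.00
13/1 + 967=980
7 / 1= 7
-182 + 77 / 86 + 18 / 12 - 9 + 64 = -5358 / 43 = -124.60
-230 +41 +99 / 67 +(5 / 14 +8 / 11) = -1923667 / 10318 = -186.44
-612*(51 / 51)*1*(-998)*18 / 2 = 5496984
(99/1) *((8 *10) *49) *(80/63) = 492800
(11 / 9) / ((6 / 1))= 11 / 54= 0.20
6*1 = 6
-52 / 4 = -13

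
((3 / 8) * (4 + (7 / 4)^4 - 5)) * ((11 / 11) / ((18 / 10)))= 3575 / 2048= 1.75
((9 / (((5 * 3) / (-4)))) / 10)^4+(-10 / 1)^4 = 3906251296 / 390625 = 10000.00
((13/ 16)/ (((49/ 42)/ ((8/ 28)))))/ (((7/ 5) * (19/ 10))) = 975/ 13034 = 0.07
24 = 24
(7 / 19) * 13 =91 / 19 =4.79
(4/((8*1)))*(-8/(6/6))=-4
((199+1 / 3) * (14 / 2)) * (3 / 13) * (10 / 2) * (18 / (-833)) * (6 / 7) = -24840 / 833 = -29.82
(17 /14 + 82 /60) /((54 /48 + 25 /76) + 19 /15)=41192 /43421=0.95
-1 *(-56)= 56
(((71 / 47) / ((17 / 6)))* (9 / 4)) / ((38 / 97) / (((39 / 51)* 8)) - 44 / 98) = -236899026 / 76017659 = -3.12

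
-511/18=-28.39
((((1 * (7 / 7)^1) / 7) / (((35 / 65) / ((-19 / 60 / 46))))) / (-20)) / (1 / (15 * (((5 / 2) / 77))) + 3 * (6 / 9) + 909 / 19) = 4693 / 2666968864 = 0.00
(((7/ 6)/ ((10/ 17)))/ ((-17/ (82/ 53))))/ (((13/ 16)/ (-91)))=16072/ 795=20.22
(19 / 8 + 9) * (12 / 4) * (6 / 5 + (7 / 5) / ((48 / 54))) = 30303 / 320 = 94.70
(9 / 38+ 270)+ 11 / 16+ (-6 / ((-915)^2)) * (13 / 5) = 114924472471 / 424194000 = 270.92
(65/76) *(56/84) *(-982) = -31915/57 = -559.91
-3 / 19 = -0.16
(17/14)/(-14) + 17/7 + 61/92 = 3.00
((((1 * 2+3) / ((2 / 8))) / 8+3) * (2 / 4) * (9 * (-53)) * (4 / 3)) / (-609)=583 / 203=2.87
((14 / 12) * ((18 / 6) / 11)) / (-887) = -7 / 19514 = -0.00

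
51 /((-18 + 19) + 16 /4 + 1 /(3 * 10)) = 1530 /151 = 10.13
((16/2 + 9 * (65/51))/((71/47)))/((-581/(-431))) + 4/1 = 9510135/701267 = 13.56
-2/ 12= -1/ 6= -0.17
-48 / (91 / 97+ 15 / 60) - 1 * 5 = -20929 / 461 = -45.40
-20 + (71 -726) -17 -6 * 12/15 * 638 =-18772/5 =-3754.40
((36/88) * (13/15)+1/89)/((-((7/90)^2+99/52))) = -18853965/98444324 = -0.19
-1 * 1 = -1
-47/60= -0.78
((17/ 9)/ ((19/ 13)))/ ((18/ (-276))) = -10166/ 513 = -19.82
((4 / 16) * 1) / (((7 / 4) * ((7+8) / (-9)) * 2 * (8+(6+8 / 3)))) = -9 / 3500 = -0.00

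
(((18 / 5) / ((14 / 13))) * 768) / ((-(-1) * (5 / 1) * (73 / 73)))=89856 / 175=513.46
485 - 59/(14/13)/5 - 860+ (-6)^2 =-24497/70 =-349.96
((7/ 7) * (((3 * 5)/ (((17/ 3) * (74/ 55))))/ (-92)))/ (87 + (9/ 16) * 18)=-825/ 3746953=-0.00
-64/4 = -16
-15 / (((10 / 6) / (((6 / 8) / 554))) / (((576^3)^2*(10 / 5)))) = -246512345193381888 / 277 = -889936264236035.70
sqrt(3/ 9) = sqrt(3)/ 3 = 0.58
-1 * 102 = -102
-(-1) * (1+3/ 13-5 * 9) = -43.77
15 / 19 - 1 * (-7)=7.79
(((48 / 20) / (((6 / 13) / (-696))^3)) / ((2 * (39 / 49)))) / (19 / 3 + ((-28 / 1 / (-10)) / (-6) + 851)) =-77554678656 / 12853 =-6033974.84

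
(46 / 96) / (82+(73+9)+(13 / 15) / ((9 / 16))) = 1035 / 357568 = 0.00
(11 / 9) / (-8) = -11 / 72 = -0.15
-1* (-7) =7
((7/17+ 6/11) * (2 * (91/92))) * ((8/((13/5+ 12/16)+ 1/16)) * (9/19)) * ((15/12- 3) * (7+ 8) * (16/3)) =-294.39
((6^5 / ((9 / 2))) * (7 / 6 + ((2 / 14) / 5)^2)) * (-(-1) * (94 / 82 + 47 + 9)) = 5790321504 / 50225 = 115287.64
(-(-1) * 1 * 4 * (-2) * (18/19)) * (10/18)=-80/19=-4.21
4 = 4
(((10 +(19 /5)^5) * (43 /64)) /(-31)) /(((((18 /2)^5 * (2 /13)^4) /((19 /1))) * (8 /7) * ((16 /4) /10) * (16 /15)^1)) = -136517095266097 /6664716288000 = -20.48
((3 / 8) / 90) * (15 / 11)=1 / 176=0.01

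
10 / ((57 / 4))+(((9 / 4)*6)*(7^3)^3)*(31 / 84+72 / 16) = 1209553251737 / 456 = 2652529060.83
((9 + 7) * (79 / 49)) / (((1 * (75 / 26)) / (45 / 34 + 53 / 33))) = 54011984 / 2061675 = 26.20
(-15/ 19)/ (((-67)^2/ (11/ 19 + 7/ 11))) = -0.00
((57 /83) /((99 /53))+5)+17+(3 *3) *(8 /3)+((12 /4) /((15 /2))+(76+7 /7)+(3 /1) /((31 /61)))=55051123 /424545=129.67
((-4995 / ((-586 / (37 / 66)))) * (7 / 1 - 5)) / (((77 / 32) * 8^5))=61605 / 508254208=0.00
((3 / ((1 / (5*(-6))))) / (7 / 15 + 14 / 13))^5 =-1664890227109687500000 / 2470770901501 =-673834318.71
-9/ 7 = -1.29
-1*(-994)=994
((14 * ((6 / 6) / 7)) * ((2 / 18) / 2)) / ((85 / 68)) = 4 / 45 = 0.09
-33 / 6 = -11 / 2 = -5.50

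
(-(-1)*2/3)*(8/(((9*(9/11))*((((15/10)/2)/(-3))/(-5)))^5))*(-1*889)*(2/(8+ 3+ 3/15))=-125141.33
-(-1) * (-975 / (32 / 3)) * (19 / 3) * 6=-55575 / 16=-3473.44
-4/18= -0.22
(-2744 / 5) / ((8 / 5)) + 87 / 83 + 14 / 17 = -481332 / 1411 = -341.13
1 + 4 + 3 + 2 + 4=14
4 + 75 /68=347 /68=5.10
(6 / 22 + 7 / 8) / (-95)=-101 / 8360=-0.01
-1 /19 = -0.05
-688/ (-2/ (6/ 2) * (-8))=-129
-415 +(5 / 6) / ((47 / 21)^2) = -414.83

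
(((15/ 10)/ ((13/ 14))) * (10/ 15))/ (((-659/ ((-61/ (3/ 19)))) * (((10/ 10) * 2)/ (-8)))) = -64904/ 25701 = -2.53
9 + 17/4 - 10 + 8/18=133/36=3.69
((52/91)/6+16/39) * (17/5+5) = 276/65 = 4.25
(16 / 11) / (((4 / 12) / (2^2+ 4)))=384 / 11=34.91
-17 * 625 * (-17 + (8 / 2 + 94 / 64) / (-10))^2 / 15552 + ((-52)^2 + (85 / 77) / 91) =1113053257692521 / 446352850944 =2493.66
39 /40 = 0.98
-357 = -357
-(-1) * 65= 65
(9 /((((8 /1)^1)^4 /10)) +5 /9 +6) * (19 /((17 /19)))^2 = 15799727077 /5326848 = 2966.06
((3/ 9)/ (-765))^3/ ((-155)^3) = 1/ 45013539546703125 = 0.00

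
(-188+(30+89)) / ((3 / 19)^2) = -8303 / 3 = -2767.67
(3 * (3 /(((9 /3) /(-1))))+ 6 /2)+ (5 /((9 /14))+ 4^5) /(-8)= -4643 /36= -128.97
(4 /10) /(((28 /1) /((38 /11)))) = 19 /385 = 0.05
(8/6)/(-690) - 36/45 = -166/207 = -0.80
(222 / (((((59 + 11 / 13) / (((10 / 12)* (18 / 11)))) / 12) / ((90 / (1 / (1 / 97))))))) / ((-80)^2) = 116883 / 13282016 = 0.01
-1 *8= -8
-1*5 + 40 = 35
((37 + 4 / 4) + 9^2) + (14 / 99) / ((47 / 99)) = 5607 / 47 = 119.30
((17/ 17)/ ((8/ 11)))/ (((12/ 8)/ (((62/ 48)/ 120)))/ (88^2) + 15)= 41261/ 450660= 0.09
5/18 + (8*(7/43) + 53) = 42245/774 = 54.58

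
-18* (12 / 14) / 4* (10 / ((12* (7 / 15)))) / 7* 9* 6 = -53.13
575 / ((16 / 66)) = 2371.88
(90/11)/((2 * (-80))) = -9/176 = -0.05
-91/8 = -11.38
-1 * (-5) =5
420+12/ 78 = 5462/ 13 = 420.15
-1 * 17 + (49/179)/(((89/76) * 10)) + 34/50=-6490538/398275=-16.30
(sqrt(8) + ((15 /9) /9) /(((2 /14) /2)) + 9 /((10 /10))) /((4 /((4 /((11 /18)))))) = 36 * sqrt(2) /11 + 626 /33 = 23.60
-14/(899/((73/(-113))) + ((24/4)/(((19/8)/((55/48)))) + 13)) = 19418/1908107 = 0.01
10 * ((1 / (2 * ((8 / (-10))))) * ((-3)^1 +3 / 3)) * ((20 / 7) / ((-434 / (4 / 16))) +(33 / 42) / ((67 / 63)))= 9.21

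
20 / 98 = 0.20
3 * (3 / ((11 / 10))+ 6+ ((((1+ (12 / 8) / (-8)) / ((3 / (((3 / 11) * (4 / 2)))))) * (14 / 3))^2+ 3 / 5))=853997 / 29040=29.41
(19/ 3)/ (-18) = -0.35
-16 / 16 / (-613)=1 / 613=0.00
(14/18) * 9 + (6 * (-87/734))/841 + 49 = 595999/10643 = 56.00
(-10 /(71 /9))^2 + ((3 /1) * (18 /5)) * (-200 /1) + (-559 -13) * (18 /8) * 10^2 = -659657160 /5041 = -130858.39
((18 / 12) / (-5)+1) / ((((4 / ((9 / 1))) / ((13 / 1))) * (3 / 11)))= 3003 / 40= 75.08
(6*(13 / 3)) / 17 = 26 / 17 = 1.53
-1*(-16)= 16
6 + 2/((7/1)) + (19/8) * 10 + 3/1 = 925/28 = 33.04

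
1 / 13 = 0.08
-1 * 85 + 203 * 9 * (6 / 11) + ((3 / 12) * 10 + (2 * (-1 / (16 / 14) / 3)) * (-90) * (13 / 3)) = 12557 / 11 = 1141.55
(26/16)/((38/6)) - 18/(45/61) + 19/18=-157921/6840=-23.09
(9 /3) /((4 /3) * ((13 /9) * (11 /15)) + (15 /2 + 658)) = 2430 /540199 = 0.00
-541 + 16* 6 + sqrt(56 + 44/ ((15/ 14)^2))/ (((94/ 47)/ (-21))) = -445 - 7* sqrt(5306)/ 5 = -546.98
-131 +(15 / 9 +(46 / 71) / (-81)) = -743842 / 5751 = -129.34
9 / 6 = 3 / 2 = 1.50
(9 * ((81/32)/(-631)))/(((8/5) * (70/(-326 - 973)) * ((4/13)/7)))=12310623/1292288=9.53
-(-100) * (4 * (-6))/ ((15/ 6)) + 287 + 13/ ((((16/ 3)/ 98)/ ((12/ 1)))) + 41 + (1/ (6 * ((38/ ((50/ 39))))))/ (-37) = 2234.50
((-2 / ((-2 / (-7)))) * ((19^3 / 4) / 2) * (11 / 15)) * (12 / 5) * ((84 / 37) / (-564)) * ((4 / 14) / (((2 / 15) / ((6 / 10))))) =4753287 / 86950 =54.67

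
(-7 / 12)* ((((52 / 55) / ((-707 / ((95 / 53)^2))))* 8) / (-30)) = -18772 / 28087191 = -0.00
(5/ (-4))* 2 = -5/ 2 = -2.50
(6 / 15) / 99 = 2 / 495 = 0.00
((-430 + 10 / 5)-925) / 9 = -451 / 3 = -150.33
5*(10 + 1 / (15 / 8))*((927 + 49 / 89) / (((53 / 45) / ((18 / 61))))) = 12239.19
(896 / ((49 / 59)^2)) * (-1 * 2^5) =-14258176 / 343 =-41569.03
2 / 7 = 0.29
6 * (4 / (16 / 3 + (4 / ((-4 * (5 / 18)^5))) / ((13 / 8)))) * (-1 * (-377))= -137840625 / 5587454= -24.67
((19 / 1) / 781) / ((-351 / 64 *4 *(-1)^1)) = 0.00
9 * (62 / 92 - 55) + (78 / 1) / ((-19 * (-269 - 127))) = -7050779 / 14421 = -488.92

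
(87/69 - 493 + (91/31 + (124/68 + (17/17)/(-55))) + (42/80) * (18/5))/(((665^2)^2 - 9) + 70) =-6467997461/2607460377791506600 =-0.00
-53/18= -2.94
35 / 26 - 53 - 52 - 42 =-3787 / 26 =-145.65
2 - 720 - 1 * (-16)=-702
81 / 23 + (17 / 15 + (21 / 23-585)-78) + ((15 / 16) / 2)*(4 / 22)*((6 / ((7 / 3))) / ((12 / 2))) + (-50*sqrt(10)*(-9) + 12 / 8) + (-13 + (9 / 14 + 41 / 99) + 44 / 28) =-849570289 / 1275120 + 450*sqrt(10) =756.76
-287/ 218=-1.32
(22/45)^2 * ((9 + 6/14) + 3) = 14036/4725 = 2.97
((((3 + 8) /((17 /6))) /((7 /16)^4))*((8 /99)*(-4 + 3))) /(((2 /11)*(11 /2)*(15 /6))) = -3.43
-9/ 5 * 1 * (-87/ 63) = 2.49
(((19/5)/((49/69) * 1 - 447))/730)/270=-437/10115829000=-0.00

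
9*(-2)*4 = -72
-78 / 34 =-39 / 17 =-2.29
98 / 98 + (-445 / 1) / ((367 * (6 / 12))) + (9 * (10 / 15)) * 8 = 46.57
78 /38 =2.05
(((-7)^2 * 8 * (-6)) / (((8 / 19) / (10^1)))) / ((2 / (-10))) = 279300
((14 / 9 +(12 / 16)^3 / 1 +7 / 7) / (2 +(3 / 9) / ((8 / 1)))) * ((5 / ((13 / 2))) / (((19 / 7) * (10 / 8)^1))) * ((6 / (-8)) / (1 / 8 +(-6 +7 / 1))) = -490 / 2223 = -0.22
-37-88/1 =-125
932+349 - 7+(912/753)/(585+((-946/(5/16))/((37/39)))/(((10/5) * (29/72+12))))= 1274.00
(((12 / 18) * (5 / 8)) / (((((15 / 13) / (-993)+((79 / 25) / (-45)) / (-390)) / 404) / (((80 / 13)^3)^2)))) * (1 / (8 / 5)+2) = -1294020403200000000000 / 52946753093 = -24440033195.75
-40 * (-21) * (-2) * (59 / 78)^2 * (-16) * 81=210530880 / 169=1245744.85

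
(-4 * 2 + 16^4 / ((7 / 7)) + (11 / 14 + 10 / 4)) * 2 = 917438 / 7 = 131062.57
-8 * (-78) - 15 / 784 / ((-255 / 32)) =519794 / 833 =624.00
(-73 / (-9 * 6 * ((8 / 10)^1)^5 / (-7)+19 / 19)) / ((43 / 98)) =-47.16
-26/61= -0.43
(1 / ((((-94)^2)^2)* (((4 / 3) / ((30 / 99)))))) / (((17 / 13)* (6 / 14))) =455 / 87600033312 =0.00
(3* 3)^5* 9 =531441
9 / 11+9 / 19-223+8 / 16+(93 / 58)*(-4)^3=-3925453 / 12122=-323.83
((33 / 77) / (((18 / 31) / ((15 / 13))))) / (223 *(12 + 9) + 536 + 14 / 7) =155 / 950222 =0.00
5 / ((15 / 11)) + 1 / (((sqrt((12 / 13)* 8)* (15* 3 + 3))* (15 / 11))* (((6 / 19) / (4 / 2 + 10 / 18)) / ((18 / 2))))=4807* sqrt(78) / 103680 + 11 / 3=4.08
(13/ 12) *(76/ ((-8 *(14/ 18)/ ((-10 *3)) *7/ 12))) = 33345/ 49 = 680.51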